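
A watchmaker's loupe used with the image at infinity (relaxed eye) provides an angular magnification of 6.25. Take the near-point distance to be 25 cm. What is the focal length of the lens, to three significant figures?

For the image at infinity, M = D/f.
f = D/M = 25/6.25 = 4.000 cm.

4.00 cm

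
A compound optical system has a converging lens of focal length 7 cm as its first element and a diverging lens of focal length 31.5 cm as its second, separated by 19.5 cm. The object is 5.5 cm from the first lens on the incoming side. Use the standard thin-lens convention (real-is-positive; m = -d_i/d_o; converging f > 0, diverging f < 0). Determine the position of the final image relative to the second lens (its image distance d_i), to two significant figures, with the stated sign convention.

Applying the thin-lens equation to the first lens, 1/7 = 1/5.5 + 1/d_i1, which gives d_i1 = -25.667 cm.
The intermediate image is virtual, 25.667 cm to the left of lens 1, so d_o2 = L - d_i1 = 19.5 - (-25.667) = 45.167 cm.
Applying the thin-lens equation again with f_2 = -31.5 cm and d_o2 = 45.167 cm gives d_i2 = -18.558 cm.

-19 cm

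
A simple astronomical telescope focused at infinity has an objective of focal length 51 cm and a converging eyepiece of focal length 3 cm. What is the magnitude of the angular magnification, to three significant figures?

|M| = f_obj/|f_eye| = 51/3 = 17.000.

17.0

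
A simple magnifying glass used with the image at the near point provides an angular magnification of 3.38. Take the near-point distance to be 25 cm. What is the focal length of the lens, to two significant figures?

For the image at the near point, M = 1 + D/f.
f = D/(M - 1) = 25/(3.38 - 1) = 10.504 cm.

11 cm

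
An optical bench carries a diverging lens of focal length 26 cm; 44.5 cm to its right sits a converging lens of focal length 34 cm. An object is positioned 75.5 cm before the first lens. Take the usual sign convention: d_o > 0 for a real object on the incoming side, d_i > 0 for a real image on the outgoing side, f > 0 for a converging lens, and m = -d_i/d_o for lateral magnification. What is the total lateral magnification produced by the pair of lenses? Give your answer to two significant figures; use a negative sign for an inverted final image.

-0.29

Applying the thin-lens equation to the first lens, 1/(-26) = 1/75.5 + 1/d_i1, which gives d_i1 = -19.340 cm.
Its lateral magnification is m_1 = -d_i1/d_o1 = -(-19.340)/75.5 = 0.2562.
The intermediate image is virtual, 19.340 cm to the left of lens 1, so d_o2 = L - d_i1 = 44.5 - (-19.340) = 63.840 cm.
Applying the thin-lens equation again with f_2 = 34 cm and d_o2 = 63.840 cm gives d_i2 = 72.740 cm.
m_2 = -(72.740)/(63.840) = -1.1394.
Overall magnification: m = m_1 m_2 = -0.2919.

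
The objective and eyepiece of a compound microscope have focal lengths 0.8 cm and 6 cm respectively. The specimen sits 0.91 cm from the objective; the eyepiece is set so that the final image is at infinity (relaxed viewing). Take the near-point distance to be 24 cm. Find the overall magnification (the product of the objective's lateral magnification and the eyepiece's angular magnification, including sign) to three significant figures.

Objective: 1/d_i = 1/f_obj - 1/d_o = 1/0.8 - 1/0.91 = 0.15110 cm^-1, so d_i = 6.618 cm.
m_obj = -d_i/d_o = -6.618/0.91 = -7.273.
Eyepiece angular magnification (image at infinity): M_eye = D/f_e = 24/6 = 4.000.
Overall M = m_obj x M_eye = (-7.273)(4.000) = -29.09.

-29.1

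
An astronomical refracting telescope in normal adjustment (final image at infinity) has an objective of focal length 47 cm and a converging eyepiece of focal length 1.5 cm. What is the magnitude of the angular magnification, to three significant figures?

|M| = f_obj/|f_eye| = 47/1.5 = 31.333.

31.3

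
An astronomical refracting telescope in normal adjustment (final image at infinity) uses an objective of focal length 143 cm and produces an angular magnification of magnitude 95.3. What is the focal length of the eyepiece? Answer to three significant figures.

|M| = f_obj/f_eye, so f_eye = f_obj/|M| = 143/95.3 = 1.501 cm.

1.50 cm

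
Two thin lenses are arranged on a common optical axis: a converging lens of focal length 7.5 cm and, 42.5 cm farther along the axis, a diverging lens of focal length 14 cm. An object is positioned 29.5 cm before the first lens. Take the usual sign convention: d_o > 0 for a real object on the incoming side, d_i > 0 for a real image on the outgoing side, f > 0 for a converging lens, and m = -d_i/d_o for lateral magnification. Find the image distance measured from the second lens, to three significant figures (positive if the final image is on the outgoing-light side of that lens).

First lens: d_i1 = 1/(1/7.5 - 1/29.5) = 10.057 cm.
That image sits 32.443 cm in front of the second lens, so d_o2 = 32.443 cm.
Second lens: d_i2 = 1/(1/(-14) - 1/(32.443)) = -9.780 cm.

-9.78 cm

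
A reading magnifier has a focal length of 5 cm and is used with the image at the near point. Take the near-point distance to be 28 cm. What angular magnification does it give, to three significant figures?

6.60

M = 1 + D/f = 1 + 28/5 = 6.600.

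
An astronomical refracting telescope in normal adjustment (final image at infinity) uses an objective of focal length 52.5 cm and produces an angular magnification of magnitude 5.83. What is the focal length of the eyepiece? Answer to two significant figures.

9.0 cm

|M| = f_obj/f_eye, so f_eye = f_obj/|M| = 52.5/5.83 = 9.005 cm.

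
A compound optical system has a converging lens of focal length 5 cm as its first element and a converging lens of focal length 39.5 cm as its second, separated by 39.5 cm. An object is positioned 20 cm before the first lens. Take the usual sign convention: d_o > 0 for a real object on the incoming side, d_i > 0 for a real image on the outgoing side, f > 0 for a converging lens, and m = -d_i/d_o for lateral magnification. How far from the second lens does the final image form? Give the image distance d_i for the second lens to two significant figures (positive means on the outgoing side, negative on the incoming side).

First lens: d_i1 = 1/(1/5 - 1/20) = 6.667 cm.
That image sits 32.833 cm in front of the second lens, so d_o2 = 32.833 cm.
Second lens: d_i2 = 1/(1/39.5 - 1/(32.833)) = -194.538 cm.

-190 cm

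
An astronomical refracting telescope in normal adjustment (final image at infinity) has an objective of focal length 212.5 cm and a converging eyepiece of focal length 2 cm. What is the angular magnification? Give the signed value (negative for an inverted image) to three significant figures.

M = -f_obj/f_eye = -212.5/(2) = -106.250.

-106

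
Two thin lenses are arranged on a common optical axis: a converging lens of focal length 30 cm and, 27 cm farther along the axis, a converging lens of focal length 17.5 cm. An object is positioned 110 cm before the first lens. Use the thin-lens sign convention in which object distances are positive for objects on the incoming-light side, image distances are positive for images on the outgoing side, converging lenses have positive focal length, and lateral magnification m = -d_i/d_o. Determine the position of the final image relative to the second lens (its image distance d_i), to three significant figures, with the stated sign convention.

7.85 cm

Lens 1: 1/d_i1 = 1/f_1 - 1/d_o1 = 1/30 - 1/110 = 0.02424 cm^-1, so d_i1 = 41.250 cm.
Since 41.250 cm > 27 cm, the first image lies past the second lens and serves as a virtual object: d_o2 = L - d_i1 = -14.250 cm.
Lens 2: 1/d_i2 = 1/f_2 - 1/d_o2 = 1/17.5 - 1/(-14.250) = 0.12732 cm^-1, so d_i2 = 7.854 cm.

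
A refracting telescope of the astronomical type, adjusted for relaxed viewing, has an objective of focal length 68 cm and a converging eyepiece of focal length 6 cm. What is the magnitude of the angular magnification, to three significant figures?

11.3

|M| = f_obj/|f_eye| = 68/6 = 11.333.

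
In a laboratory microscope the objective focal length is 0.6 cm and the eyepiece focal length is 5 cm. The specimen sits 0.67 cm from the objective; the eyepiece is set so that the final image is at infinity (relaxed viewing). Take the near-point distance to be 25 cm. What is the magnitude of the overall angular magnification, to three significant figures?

42.9

Objective: 1/d_i = 1/f_obj - 1/d_o = 1/0.6 - 1/0.67 = 0.17413 cm^-1, so d_i = 5.743 cm.
m_obj = -d_i/d_o = -5.743/0.67 = -8.571.
Eyepiece angular magnification (image at infinity): M_eye = D/f_e = 25/5 = 5.000.
Overall M = m_obj x M_eye = (-8.571)(5.000) = -42.86.
|M| = 42.86.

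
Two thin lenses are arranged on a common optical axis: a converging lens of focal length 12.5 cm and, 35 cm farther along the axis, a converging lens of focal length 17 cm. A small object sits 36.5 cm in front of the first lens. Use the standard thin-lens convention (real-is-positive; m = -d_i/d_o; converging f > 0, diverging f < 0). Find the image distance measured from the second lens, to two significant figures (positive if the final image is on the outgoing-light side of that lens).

-270 cm

First lens: d_i1 = 1/(1/12.5 - 1/36.5) = 19.010 cm.
Object distance for lens 2: d_o2 = 35 - 19.010 = 15.990 cm.
Second lens: d_i2 = 1/(1/17 - 1/(15.990)) = -269.021 cm.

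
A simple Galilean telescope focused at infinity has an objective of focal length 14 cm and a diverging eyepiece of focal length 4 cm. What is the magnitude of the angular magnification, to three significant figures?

|M| = f_obj/|f_eye| = 14/4 = 3.500.

3.50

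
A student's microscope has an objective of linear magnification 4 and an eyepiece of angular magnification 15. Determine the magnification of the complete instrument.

The overall magnification of a compound microscope is the product of the objective and eyepiece magnifications:
M = M_obj x M_eye = 4 x 15 = 60.

60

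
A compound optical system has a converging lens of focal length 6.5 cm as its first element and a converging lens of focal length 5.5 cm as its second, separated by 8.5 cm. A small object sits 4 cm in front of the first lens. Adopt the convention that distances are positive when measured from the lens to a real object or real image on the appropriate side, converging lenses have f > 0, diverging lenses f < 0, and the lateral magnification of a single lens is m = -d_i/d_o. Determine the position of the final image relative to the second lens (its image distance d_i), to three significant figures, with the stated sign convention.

7.76 cm

First lens: d_i1 = 1/(1/6.5 - 1/4) = -10.400 cm.
With d_i1 < 0 the first image is virtual and lies on the object side; the object distance for lens 2 is d_o2 = 8.5 - (-10.400) = 18.900 cm.
Second lens: d_i2 = 1/(1/5.5 - 1/(18.900)) = 7.757 cm.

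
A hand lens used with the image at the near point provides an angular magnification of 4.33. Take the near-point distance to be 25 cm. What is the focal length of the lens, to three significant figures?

For the image at the near point, M = 1 + D/f.
f = D/(M - 1) = 25/(4.33 - 1) = 7.508 cm.

7.51 cm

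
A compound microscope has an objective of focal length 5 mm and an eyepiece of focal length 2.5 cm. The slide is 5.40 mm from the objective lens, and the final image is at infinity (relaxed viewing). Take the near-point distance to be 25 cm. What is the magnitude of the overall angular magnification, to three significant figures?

125

Convert to cm: f_obj = 5 mm = 0.5 cm; d_o = 5.40 mm = 0.54 cm.
Objective: 1/d_i = 1/f_obj - 1/d_o = 1/0.5 - 1/0.54 = 0.14815 cm^-1, so d_i = 6.750 cm.
m_obj = -d_i/d_o = -6.750/0.54 = -12.500.
Eyepiece angular magnification (image at infinity): M_eye = D/f_e = 25/2.5 = 10.000.
Overall M = m_obj x M_eye = (-12.500)(10.000) = -125.00.
|M| = 125.00.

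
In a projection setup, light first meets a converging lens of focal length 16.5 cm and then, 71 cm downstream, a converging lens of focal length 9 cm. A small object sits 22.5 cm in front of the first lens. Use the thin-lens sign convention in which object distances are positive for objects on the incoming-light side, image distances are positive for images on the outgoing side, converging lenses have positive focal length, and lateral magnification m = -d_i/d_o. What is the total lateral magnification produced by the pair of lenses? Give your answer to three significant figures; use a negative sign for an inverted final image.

Applying the thin-lens equation to the first lens, 1/16.5 = 1/22.5 + 1/d_i1, which gives d_i1 = 61.875 cm.
Its lateral magnification is m_1 = -d_i1/d_o1 = -(61.875)/22.5 = -2.7500.
That image sits 9.125 cm in front of the second lens, so d_o2 = 9.125 cm.
Applying the thin-lens equation again with f_2 = 9 cm and d_o2 = 9.125 cm gives d_i2 = 657.000 cm.
m_2 = -(657.000)/(9.125) = -72.0000.
Overall magnification: m = m_1 m_2 = 198.0000.

198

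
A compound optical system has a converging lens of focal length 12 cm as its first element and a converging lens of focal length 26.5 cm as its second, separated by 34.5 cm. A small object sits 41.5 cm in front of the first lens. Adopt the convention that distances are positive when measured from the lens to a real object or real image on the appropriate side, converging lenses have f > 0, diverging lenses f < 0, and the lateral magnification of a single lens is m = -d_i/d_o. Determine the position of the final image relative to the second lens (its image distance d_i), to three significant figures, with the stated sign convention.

-52.6 cm

First lens: d_i1 = 1/(1/12 - 1/41.5) = 16.881 cm.
Object distance for lens 2: d_o2 = 34.5 - 16.881 = 17.619 cm.
Second lens: d_i2 = 1/(1/26.5 - 1/(17.619)) = -52.570 cm.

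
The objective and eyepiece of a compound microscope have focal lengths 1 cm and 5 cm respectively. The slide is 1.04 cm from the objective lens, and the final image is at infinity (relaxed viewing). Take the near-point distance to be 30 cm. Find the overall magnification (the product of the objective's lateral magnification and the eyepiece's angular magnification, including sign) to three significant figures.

Objective: 1/d_i = 1/f_obj - 1/d_o = 1/1 - 1/1.04 = 0.03846 cm^-1, so d_i = 26.000 cm.
m_obj = -d_i/d_o = -26.000/1.04 = -25.000.
Eyepiece angular magnification (image at infinity): M_eye = D/f_e = 30/5 = 6.000.
Overall M = m_obj x M_eye = (-25.000)(6.000) = -150.00.

-150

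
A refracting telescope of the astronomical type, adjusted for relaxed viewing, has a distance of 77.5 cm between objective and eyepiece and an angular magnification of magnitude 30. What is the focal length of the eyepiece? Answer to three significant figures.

In normal adjustment the tube length equals f_obj + f_eye and |M| = f_obj/f_eye.
So f_obj = 30 f_eye and 30 f_eye + f_eye = 77.5 cm, giving f_eye = 77.5/31 = 2.500 cm and f_obj = 75.000 cm.

2.50 cm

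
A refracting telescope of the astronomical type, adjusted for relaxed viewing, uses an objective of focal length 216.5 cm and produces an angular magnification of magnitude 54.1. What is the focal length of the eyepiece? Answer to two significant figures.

4.0 cm

|M| = f_obj/f_eye, so f_eye = f_obj/|M| = 216.5/54.1 = 4.002 cm.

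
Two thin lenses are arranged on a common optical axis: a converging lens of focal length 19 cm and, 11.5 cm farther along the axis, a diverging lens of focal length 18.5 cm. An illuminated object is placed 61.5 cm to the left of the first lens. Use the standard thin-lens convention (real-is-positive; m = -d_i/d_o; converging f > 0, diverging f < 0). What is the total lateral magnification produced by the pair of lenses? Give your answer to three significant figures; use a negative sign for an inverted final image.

-3.30

Applying the thin-lens equation to the first lens, 1/19 = 1/61.5 + 1/d_i1, which gives d_i1 = 27.494 cm.
Its lateral magnification is m_1 = -d_i1/d_o1 = -(27.494)/61.5 = -0.4471.
Since 27.494 cm > 11.5 cm, the first image lies past the second lens and serves as a virtual object: d_o2 = L - d_i1 = -15.994 cm.
Applying the thin-lens equation again with f_2 = -18.5 cm and d_o2 = -15.994 cm gives d_i2 = 118.079 cm.
m_2 = -(118.079)/(-15.994) = 7.3826.
Total m = m_1 x m_2 = (-0.4471)(7.3826) = -3.3005.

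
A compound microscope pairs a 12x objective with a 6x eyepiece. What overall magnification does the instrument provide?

The overall magnification of a compound microscope is the product of the objective and eyepiece magnifications:
M = M_obj x M_eye = 12 x 6 = 72.

72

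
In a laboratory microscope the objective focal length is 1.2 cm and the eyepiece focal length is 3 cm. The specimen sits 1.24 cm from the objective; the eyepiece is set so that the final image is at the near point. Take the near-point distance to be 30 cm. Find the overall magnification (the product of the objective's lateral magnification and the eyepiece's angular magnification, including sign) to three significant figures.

Objective: 1/d_i = 1/f_obj - 1/d_o = 1/1.2 - 1/1.24 = 0.02688 cm^-1, so d_i = 37.200 cm.
m_obj = -d_i/d_o = -37.200/1.24 = -30.000.
Eyepiece angular magnification (image at near point): M_eye = 1 + D/f_e = 1 + 30/3 = 11.000.
Overall M = m_obj x M_eye = (-30.000)(11.000) = -330.00.

-330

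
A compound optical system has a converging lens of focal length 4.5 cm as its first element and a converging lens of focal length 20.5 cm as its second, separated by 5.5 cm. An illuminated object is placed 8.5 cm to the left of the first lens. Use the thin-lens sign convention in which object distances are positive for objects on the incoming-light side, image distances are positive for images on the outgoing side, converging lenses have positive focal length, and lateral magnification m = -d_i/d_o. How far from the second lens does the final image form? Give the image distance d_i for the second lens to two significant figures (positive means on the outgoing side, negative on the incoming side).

Applying the thin-lens equation to the first lens, 1/4.5 = 1/8.5 + 1/d_i1, which gives d_i1 = 9.563 cm.
This image would form 9.563 cm past lens 1, i.e. 4.063 cm beyond lens 2, so it is a virtual object for lens 2: d_o2 = 5.5 - 9.563 = -4.063 cm.
Applying the thin-lens equation again with f_2 = 20.5 cm and d_o2 = -4.063 cm gives d_i2 = 3.391 cm.

3.4 cm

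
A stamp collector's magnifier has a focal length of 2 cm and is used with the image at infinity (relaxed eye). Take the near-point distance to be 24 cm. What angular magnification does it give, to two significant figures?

M = D/f = 24/2 = 12.000.

12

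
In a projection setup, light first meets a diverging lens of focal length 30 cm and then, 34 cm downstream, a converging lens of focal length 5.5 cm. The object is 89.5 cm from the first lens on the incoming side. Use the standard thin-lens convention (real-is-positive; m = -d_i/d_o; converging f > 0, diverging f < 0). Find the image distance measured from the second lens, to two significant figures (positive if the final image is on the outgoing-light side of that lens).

6.1 cm

First lens: d_i1 = 1/(1/(-30) - 1/89.5) = -22.469 cm.
The intermediate image is virtual, 22.469 cm to the left of lens 1, so d_o2 = L - d_i1 = 34 - (-22.469) = 56.469 cm.
Second lens: d_i2 = 1/(1/5.5 - 1/(56.469)) = 6.094 cm.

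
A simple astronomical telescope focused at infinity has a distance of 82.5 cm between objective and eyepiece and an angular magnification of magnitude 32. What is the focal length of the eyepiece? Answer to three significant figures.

2.50 cm

In normal adjustment the tube length equals f_obj + f_eye and |M| = f_obj/f_eye.
So f_obj = 32 f_eye and 32 f_eye + f_eye = 82.5 cm, giving f_eye = 82.5/33 = 2.500 cm and f_obj = 80.000 cm.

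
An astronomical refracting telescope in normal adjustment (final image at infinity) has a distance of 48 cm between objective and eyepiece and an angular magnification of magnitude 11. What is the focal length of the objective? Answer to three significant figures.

In normal adjustment the tube length equals f_obj + f_eye and |M| = f_obj/f_eye.
So f_obj = 11 f_eye and 11 f_eye + f_eye = 48 cm, giving f_eye = 48/12 = 4.000 cm and f_obj = 44.000 cm.

44.0 cm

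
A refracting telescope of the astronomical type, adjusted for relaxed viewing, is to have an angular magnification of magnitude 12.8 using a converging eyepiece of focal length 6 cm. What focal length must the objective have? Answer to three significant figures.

|M| = f_obj/|f_eye|, so f_obj = |M| x |f_eye| = 12.8 x 6 = 76.800 cm.

76.8 cm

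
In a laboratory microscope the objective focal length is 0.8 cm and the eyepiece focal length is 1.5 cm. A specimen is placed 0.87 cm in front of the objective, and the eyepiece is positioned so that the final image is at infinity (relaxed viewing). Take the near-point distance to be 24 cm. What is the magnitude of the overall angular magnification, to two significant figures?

180

Objective: 1/d_i = 1/f_obj - 1/d_o = 1/0.8 - 1/0.87 = 0.10057 cm^-1, so d_i = 9.943 cm.
m_obj = -d_i/d_o = -9.943/0.87 = -11.429.
Eyepiece angular magnification (image at infinity): M_eye = D/f_e = 24/1.5 = 16.000.
Overall M = m_obj x M_eye = (-11.429)(16.000) = -182.86.
|M| = 182.86.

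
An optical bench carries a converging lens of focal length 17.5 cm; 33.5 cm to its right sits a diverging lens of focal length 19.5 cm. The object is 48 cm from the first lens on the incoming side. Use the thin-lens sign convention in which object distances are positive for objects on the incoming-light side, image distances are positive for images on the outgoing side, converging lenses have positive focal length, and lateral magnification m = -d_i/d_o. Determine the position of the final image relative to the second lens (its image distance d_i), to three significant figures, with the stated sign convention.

-4.56 cm

Lens 1: 1/d_i1 = 1/f_1 - 1/d_o1 = 1/17.5 - 1/48 = 0.03631 cm^-1, so d_i1 = 27.541 cm.
Object distance for lens 2: d_o2 = 33.5 - 27.541 = 5.959 cm.
Lens 2: 1/d_i2 = 1/f_2 - 1/d_o2 = 1/(-19.5) - 1/(5.959) = -0.21909 cm^-1, so d_i2 = -4.564 cm.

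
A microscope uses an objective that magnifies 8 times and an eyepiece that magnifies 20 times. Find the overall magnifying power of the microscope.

160

The overall magnification of a compound microscope is the product of the objective and eyepiece magnifications:
M = M_obj x M_eye = 8 x 20 = 160.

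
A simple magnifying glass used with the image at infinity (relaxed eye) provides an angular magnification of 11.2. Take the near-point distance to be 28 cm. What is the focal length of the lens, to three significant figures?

2.50 cm

For the image at infinity, M = D/f.
f = D/M = 28/11.2 = 2.500 cm.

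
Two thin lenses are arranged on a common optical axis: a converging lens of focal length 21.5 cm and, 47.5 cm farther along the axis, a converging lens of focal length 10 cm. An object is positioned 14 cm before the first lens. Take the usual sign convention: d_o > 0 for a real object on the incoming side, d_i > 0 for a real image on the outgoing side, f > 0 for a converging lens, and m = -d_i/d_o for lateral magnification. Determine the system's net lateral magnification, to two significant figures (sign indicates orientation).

-0.37

First lens: d_i1 = 1/(1/21.5 - 1/14) = -40.133 cm.
m_1 = -(-40.133)/14 = 2.8667.
The intermediate image is virtual, 40.133 cm to the left of lens 1, so d_o2 = L - d_i1 = 47.5 - (-40.133) = 87.633 cm.
Second lens: d_i2 = 1/(1/10 - 1/(87.633)) = 11.288 cm.
m_2 = -(11.288)/(87.633) = -0.1288.
Overall magnification: m = m_1 m_2 = -0.3693.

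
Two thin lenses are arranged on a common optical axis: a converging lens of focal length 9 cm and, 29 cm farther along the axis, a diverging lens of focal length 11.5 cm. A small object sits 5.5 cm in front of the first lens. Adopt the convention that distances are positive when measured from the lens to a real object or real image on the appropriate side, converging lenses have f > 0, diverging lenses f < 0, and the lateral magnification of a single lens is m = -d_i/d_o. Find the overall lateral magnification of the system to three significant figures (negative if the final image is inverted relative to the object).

First lens: d_i1 = 1/(1/9 - 1/5.5) = -14.143 cm.
m_1 = -(-14.143)/5.5 = 2.5714.
With d_i1 < 0 the first image is virtual and lies on the object side; the object distance for lens 2 is d_o2 = 29 - (-14.143) = 43.143 cm.
Second lens: d_i2 = 1/(1/(-11.5) - 1/(43.143)) = -9.080 cm.
m_2 = -(-9.080)/(43.143) = 0.2105.
Overall magnification: m = m_1 m_2 = 0.5412.

0.541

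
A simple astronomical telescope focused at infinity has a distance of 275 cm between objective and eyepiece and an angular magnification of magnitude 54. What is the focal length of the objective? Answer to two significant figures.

In normal adjustment the tube length equals f_obj + f_eye and |M| = f_obj/f_eye.
So f_obj = 54 f_eye and 54 f_eye + f_eye = 275 cm, giving f_eye = 275/55 = 5.000 cm and f_obj = 270.000 cm.

270 cm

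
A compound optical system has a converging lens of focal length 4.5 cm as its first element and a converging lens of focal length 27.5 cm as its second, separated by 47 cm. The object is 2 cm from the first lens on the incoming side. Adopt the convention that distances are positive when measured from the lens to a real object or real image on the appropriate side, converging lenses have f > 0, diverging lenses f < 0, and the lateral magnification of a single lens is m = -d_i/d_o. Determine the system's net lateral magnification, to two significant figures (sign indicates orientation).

Lens 1: 1/d_i1 = 1/f_1 - 1/d_o1 = 1/4.5 - 1/2 = -0.27778 cm^-1, so d_i1 = -3.600 cm.
m_1 = -(-3.600)/2 = 1.8000.
The intermediate image is virtual, 3.600 cm to the left of lens 1, so d_o2 = L - d_i1 = 47 - (-3.600) = 50.600 cm.
Lens 2: 1/d_i2 = 1/f_2 - 1/d_o2 = 1/27.5 - 1/(50.600) = 0.01660 cm^-1, so d_i2 = 60.238 cm.
m_2 = -(60.238)/(50.600) = -1.1905.
Total m = m_1 x m_2 = (1.8000)(-1.1905) = -2.1429.

-2.1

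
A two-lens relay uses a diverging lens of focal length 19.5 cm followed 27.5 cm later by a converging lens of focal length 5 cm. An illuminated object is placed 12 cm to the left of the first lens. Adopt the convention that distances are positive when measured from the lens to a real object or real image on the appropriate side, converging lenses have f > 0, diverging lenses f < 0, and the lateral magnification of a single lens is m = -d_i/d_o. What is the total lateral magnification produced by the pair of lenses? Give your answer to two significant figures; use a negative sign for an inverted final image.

Applying the thin-lens equation to the first lens, 1/(-19.5) = 1/12 + 1/d_i1, which gives d_i1 = -7.429 cm.
Its lateral magnification is m_1 = -d_i1/d_o1 = -(-7.429)/12 = 0.6190.
The intermediate image is virtual, 7.429 cm to the left of lens 1, so d_o2 = L - d_i1 = 27.5 - (-7.429) = 34.929 cm.
Applying the thin-lens equation again with f_2 = 5 cm and d_o2 = 34.929 cm gives d_i2 = 5.835 cm.
m_2 = -(5.835)/(34.929) = -0.1671.
Total m = m_1 x m_2 = (0.6190)(-0.1671) = -0.1034.

-0.10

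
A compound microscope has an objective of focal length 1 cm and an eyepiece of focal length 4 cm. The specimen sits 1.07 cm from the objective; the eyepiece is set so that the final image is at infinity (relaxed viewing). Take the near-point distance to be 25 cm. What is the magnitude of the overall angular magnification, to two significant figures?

89

Objective: 1/d_i = 1/f_obj - 1/d_o = 1/1 - 1/1.07 = 0.06542 cm^-1, so d_i = 15.286 cm.
m_obj = -d_i/d_o = -15.286/1.07 = -14.286.
Eyepiece angular magnification (image at infinity): M_eye = D/f_e = 25/4 = 6.250.
Overall M = m_obj x M_eye = (-14.286)(6.250) = -89.29.
|M| = 89.29.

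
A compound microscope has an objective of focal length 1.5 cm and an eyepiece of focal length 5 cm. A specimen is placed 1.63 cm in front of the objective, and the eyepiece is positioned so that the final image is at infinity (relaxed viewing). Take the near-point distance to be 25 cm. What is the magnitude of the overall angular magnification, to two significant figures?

58

Objective: 1/d_i = 1/f_obj - 1/d_o = 1/1.5 - 1/1.63 = 0.05317 cm^-1, so d_i = 18.808 cm.
m_obj = -d_i/d_o = -18.808/1.63 = -11.538.
Eyepiece angular magnification (image at infinity): M_eye = D/f_e = 25/5 = 5.000.
Overall M = m_obj x M_eye = (-11.538)(5.000) = -57.69.
|M| = 57.69.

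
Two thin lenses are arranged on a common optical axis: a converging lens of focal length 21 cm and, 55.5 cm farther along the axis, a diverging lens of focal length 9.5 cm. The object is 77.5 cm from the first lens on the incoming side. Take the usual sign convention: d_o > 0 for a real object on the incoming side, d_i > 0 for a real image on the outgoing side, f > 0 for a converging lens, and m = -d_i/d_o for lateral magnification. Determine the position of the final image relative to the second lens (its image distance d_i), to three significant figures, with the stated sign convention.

-7.01 cm

Lens 1: 1/d_i1 = 1/f_1 - 1/d_o1 = 1/21 - 1/77.5 = 0.03472 cm^-1, so d_i1 = 28.805 cm.
Object distance for lens 2: d_o2 = 55.5 - 28.805 = 26.695 cm.
Lens 2: 1/d_i2 = 1/f_2 - 1/d_o2 = 1/(-9.5) - 1/(26.695) = -0.14272 cm^-1, so d_i2 = -7.007 cm.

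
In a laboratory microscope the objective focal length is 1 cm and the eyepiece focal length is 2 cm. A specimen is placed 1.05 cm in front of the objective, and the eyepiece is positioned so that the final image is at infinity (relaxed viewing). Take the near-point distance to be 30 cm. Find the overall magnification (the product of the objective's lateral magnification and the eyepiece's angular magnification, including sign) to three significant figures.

Objective: 1/d_i = 1/f_obj - 1/d_o = 1/1 - 1/1.05 = 0.04762 cm^-1, so d_i = 21.000 cm.
m_obj = -d_i/d_o = -21.000/1.05 = -20.000.
Eyepiece angular magnification (image at infinity): M_eye = D/f_e = 30/2 = 15.000.
Overall M = m_obj x M_eye = (-20.000)(15.000) = -300.00.

-300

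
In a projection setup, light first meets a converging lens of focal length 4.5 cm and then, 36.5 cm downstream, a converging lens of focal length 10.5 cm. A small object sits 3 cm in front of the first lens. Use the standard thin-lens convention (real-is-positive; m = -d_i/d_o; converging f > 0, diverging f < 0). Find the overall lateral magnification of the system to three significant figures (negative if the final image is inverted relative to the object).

-0.900

Lens 1: 1/d_i1 = 1/f_1 - 1/d_o1 = 1/4.5 - 1/3 = -0.11111 cm^-1, so d_i1 = -9.000 cm.
m_1 = -(-9.000)/3 = 3.0000.
The intermediate image is virtual, 9.000 cm to the left of lens 1, so d_o2 = L - d_i1 = 36.5 - (-9.000) = 45.500 cm.
Lens 2: 1/d_i2 = 1/f_2 - 1/d_o2 = 1/10.5 - 1/(45.500) = 0.07326 cm^-1, so d_i2 = 13.650 cm.
m_2 = -(13.650)/(45.500) = -0.3000.
The system's lateral magnification is m_1 m_2 = (3.0000)(-0.3000) = -0.9000.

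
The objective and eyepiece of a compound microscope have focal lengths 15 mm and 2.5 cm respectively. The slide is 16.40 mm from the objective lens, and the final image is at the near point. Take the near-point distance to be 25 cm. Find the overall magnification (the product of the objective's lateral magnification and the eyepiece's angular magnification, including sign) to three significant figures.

-118

Convert to cm: f_obj = 15 mm = 1.5 cm; d_o = 16.40 mm = 1.64 cm.
Objective: 1/d_i = 1/f_obj - 1/d_o = 1/1.5 - 1/1.64 = 0.05691 cm^-1, so d_i = 17.571 cm.
m_obj = -d_i/d_o = -17.571/1.64 = -10.714.
Eyepiece angular magnification (image at near point): M_eye = 1 + D/f_e = 1 + 25/2.5 = 11.000.
Overall M = m_obj x M_eye = (-10.714)(11.000) = -117.86.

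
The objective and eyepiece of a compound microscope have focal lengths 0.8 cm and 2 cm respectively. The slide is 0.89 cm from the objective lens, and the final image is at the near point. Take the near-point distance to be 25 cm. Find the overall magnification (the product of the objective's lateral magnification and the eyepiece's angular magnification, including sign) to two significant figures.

Objective: 1/d_i = 1/f_obj - 1/d_o = 1/0.8 - 1/0.89 = 0.12640 cm^-1, so d_i = 7.911 cm.
m_obj = -d_i/d_o = -7.911/0.89 = -8.889.
Eyepiece angular magnification (image at near point): M_eye = 1 + D/f_e = 1 + 25/2 = 13.500.
Overall M = m_obj x M_eye = (-8.889)(13.500) = -120.00.

-120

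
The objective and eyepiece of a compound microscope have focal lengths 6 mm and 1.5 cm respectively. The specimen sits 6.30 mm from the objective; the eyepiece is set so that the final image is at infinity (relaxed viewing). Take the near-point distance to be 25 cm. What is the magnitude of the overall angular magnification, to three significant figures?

333

Convert to cm: f_obj = 6 mm = 0.6 cm; d_o = 6.30 mm = 0.63 cm.
Objective: 1/d_i = 1/f_obj - 1/d_o = 1/0.6 - 1/0.63 = 0.07937 cm^-1, so d_i = 12.600 cm.
m_obj = -d_i/d_o = -12.600/0.63 = -20.000.
Eyepiece angular magnification (image at infinity): M_eye = D/f_e = 25/1.5 = 16.667.
Overall M = m_obj x M_eye = (-20.000)(16.667) = -333.33.
|M| = 333.33.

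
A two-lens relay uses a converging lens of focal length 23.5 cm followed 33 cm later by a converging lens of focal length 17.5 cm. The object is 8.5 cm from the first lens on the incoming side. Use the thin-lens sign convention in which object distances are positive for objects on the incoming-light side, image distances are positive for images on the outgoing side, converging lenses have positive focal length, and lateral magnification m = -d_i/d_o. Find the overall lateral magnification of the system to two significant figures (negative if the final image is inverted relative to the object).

First lens: d_i1 = 1/(1/23.5 - 1/8.5) = -13.317 cm.
m_1 = -(-13.317)/8.5 = 1.5667.
The intermediate image is virtual, 13.317 cm to the left of lens 1, so d_o2 = L - d_i1 = 33 - (-13.317) = 46.317 cm.
Second lens: d_i2 = 1/(1/17.5 - 1/(46.317)) = 28.128 cm.
m_2 = -(28.128)/(46.317) = -0.6073.
Total m = m_1 x m_2 = (1.5667)(-0.6073) = -0.9514.

-0.95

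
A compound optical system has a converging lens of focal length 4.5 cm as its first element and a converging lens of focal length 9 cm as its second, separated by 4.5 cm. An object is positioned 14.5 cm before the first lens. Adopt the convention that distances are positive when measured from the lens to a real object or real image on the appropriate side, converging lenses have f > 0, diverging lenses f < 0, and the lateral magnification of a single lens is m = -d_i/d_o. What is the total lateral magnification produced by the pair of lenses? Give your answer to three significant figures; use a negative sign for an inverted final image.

-0.367

First lens: d_i1 = 1/(1/4.5 - 1/14.5) = 6.525 cm.
m_1 = -(6.525)/14.5 = -0.4500.
This image would form 6.525 cm past lens 1, i.e. 2.025 cm beyond lens 2, so it is a virtual object for lens 2: d_o2 = 4.5 - 6.525 = -2.025 cm.
Second lens: d_i2 = 1/(1/9 - 1/(-2.025)) = 1.653 cm.
m_2 = -(1.653)/(-2.025) = 0.8163.
Total m = m_1 x m_2 = (-0.4500)(0.8163) = -0.3673.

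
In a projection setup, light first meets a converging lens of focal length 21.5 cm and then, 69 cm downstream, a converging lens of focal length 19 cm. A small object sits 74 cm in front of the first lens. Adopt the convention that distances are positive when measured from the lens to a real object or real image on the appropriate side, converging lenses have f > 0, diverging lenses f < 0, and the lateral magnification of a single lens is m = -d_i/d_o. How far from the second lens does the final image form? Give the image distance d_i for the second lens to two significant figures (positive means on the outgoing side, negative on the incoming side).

37 cm

Lens 1: 1/d_i1 = 1/f_1 - 1/d_o1 = 1/21.5 - 1/74 = 0.03300 cm^-1, so d_i1 = 30.305 cm.
The intermediate image is 30.305 cm to the right of lens 1, so d_o2 = L - d_i1 = 69 - 30.305 = 38.695 cm.
Lens 2: 1/d_i2 = 1/f_2 - 1/d_o2 = 1/19 - 1/(38.695) = 0.02679 cm^-1, so d_i2 = 37.329 cm.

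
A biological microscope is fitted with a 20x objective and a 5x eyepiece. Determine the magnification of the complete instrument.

100

The overall magnification of a compound microscope is the product of the objective and eyepiece magnifications:
M = M_obj x M_eye = 20 x 5 = 100.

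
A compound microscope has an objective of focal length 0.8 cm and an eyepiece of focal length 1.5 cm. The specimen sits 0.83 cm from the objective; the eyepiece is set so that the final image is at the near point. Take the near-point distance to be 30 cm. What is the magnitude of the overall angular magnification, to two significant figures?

Objective: 1/d_i = 1/f_obj - 1/d_o = 1/0.8 - 1/0.83 = 0.04518 cm^-1, so d_i = 22.133 cm.
m_obj = -d_i/d_o = -22.133/0.83 = -26.667.
Eyepiece angular magnification (image at near point): M_eye = 1 + D/f_e = 1 + 30/1.5 = 21.000.
Overall M = m_obj x M_eye = (-26.667)(21.000) = -560.00.
|M| = 560.00.

560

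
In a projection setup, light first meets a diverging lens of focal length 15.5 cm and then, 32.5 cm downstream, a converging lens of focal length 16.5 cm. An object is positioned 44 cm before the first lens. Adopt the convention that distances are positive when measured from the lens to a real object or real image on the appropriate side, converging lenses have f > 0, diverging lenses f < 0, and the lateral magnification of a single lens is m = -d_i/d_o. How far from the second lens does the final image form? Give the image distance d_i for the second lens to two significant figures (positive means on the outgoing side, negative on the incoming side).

26 cm

Applying the thin-lens equation to the first lens, 1/(-15.5) = 1/44 + 1/d_i1, which gives d_i1 = -11.462 cm.
With d_i1 < 0 the first image is virtual and lies on the object side; the object distance for lens 2 is d_o2 = 32.5 - (-11.462) = 43.962 cm.
Applying the thin-lens equation again with f_2 = 16.5 cm and d_o2 = 43.962 cm gives d_i2 = 26.414 cm.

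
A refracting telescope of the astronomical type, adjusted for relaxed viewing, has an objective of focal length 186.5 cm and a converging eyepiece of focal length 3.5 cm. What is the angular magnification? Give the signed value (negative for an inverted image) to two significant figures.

M = -f_obj/f_eye = -186.5/(3.5) = -53.286.

-53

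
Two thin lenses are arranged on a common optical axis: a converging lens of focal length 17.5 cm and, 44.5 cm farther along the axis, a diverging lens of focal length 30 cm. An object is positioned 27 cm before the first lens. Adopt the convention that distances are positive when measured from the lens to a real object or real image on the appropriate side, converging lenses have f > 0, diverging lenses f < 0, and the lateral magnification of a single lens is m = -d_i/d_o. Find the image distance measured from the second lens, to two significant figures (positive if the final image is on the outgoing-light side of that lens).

Lens 1: 1/d_i1 = 1/f_1 - 1/d_o1 = 1/17.5 - 1/27 = 0.02011 cm^-1, so d_i1 = 49.737 cm.
This image would form 49.737 cm past lens 1, i.e. 5.237 cm beyond lens 2, so it is a virtual object for lens 2: d_o2 = 44.5 - 49.737 = -5.237 cm.
Lens 2: 1/d_i2 = 1/f_2 - 1/d_o2 = 1/(-30) - 1/(-5.237) = 0.15762 cm^-1, so d_i2 = 6.344 cm.

6.3 cm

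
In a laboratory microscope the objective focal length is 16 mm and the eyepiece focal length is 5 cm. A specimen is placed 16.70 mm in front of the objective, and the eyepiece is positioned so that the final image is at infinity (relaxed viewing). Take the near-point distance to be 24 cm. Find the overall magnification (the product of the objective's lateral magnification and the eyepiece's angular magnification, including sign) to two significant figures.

Convert to cm: f_obj = 16 mm = 1.6 cm; d_o = 16.70 mm = 1.67 cm.
Objective: 1/d_i = 1/f_obj - 1/d_o = 1/1.6 - 1/1.67 = 0.02620 cm^-1, so d_i = 38.171 cm.
m_obj = -d_i/d_o = -38.171/1.67 = -22.857.
Eyepiece angular magnification (image at infinity): M_eye = D/f_e = 24/5 = 4.800.
Overall M = m_obj x M_eye = (-22.857)(4.800) = -109.71.

-110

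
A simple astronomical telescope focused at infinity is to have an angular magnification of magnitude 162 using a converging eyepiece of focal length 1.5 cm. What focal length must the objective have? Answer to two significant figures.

|M| = f_obj/|f_eye|, so f_obj = |M| x |f_eye| = 162.0 x 1.5 = 243.000 cm.

240 cm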